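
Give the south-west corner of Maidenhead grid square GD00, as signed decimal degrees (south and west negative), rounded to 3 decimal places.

-60.000, -60.000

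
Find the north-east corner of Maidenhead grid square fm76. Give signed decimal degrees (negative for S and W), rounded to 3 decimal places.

37.000, -64.000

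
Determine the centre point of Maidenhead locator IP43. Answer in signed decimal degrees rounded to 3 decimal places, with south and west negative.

Field I=8, P=15: +8·20° lon, +15·10° lat → SW at lon -20°, lat 60°.
Square 4, 3: +4·2° lon, +3·1° lat → SW at lon -12°, lat 63°.
Cell spans 2° lon × 1° lat. Centre is SW corner plus half of each.
latitude 63.500, longitude -11.000.

63.500, -11.000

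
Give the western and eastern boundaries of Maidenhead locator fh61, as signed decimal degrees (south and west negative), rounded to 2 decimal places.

-68.00, -66.00

Field F=5, H=7: +5·20° lon, +7·10° lat → SW at lon -80°, lat -20°.
Square 6, 1: +6·2° lon, +1·1° lat → SW at lon -68°, lat -19°.
Cell spans 2° lon × 1° lat.
west -68.00, east -66.00.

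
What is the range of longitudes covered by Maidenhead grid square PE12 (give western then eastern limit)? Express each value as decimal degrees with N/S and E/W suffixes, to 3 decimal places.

122.000° E, 124.000° E

Field P=15, E=4: +15·20° lon, +4·10° lat → SW at lon 120°, lat -50°.
Square 1, 2: +1·2° lon, +2·1° lat → SW at lon 122°, lat -48°.
Cell spans 2° lon × 1° lat.
west 122.000° E, east 124.000° E.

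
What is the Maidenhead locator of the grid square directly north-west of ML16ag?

Longitude subsquare a = 0; −1 → -1, wraps to 23 = x, carry into square.
Longitude square 1; −1 → 0.
Latitude subsquare g = 6; +1 → 7 = h.

ML06xh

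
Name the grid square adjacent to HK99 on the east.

IK09

Longitude square 9; +1 → 10, wraps to 0, carry into field.
Longitude field H = 7; +1 → 8 = I.
The latitude characters are unchanged.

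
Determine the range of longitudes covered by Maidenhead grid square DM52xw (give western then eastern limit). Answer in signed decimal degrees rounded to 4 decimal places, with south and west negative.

-108.0833, -108.0000

Field D=3, M=12: +3·20° lon, +12·10° lat → SW at lon -120°, lat 30°.
Square 5, 2: +5·2° lon, +2·1° lat → SW at lon -110°, lat 32°.
Subsquare x=23, w=22: +23·0.0833333° lon, +22·0.0416667° lat → SW at lon -108.083°, lat 32.9167°.
Cell spans 0.0833333° lon × 0.0416667° lat.
west -108.0833, east -108.0000.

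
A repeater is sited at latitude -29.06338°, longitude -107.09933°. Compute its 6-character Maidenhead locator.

DG60kw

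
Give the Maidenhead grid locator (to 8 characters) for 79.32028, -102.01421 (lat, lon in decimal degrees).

Offset from 180°W / 90°S: lon 77.98579°, lat 169.32028°.
Field: 77.98579/20 → 3 → D, 169.32028/10 → 16 → Q; chars DQ.
Square: 17.98579/2 → 8, 9.32028/1 → 9; chars 89.
Subsquare: 1.98579/0.0833333 → 23 → x, 0.32028/0.0416667 → 7 → h; chars xh.
Extended square: 0.06912/0.00833333 → 8, 0.02861/0.00416667 → 6; chars 86.

DQ89xh86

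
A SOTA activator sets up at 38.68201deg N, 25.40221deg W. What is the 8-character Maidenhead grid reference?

HM78hq13

Add 180° to longitude and 90° to latitude: 154.59779, 128.68201.
Field: 154.59779/20 → 7 → H, 128.68201/10 → 12 → M; chars HM.
Square: 14.59779/2 → 7, 8.68201/1 → 8; chars 78.
Subsquare: 0.59779/0.0833333 → 7 → h, 0.68201/0.0416667 → 16 → q; chars hq.
Extended square: 0.01446/0.00833333 → 1, 0.01534/0.00416667 → 3; chars 13.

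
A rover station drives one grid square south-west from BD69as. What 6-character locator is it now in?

BD59xr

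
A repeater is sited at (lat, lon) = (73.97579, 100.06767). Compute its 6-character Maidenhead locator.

OQ03ax

Add 180° to longitude and 90° to latitude: 280.0677, 163.9758.
Field: lon ⌊280.0677/20⌋ = 14 → O; lat ⌊163.9758/10⌋ = 16 → Q.
Square: lon ⌊0.0677/2⌋ = 0; lat ⌊3.9758/1⌋ = 3.
Subsquare: lon ⌊0.0677/0.0833333⌋ = 0 → a; lat ⌊0.9758/0.0416667⌋ = 23 → x.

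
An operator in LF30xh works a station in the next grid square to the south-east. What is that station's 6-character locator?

LF40ag

Longitude subsquare x = 23; +1 → 24, wraps to 0 = a, carry into square.
Longitude square 3; +1 → 4.
Latitude subsquare h = 7; −1 → 6 = g.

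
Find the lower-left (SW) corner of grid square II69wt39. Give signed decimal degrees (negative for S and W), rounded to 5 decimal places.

-0.17083, -6.14167

Field I=8, I=8: +8·20° lon, +8·10° lat → SW at lon -20°, lat -10°.
Square 6, 9: +6·2° lon, +9·1° lat → SW at lon -8°, lat -1°.
Subsquare w=22, t=19: +22·0.0833333° lon, +19·0.0416667° lat → SW at lon -6.16667°, lat -0.208333°.
Extended square 3, 9: +3·0.00833333° lon, +9·0.00416667° lat → SW at lon -6.14167°, lat -0.170833°.
latitude -0.17083, longitude -6.14167.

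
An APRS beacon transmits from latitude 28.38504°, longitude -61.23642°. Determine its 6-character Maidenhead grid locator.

FL98jj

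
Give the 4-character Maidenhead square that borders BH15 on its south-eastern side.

BH24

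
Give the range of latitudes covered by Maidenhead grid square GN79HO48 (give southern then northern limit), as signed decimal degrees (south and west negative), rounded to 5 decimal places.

49.61667, 49.62083

Field G=6, N=13: +6·20° lon, +13·10° lat → SW at lon -60°, lat 40°.
Square 7, 9: +7·2° lon, +9·1° lat → SW at lon -46°, lat 49°.
Subsquare h=7, o=14: +7·0.0833333° lon, +14·0.0416667° lat → SW at lon -45.4167°, lat 49.5833°.
Extended square 4, 8: +4·0.00833333° lon, +8·0.00416667° lat → SW at lon -45.3833°, lat 49.6167°.
Cell spans 0.00833333° lon × 0.00416667° lat.
south 49.61667, north 49.62083.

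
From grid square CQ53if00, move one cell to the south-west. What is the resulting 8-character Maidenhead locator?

Longitude extended square 0; −1 → -1, wraps to 9, carry into subsquare.
Longitude subsquare i = 8; −1 → 7 = h.
Latitude extended square 0; −1 → -1, wraps to 9, carry into subsquare.
Latitude subsquare f = 5; −1 → 4 = e.

CQ53he99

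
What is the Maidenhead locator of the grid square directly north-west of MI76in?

MI76ho

Longitude subsquare i = 8; −1 → 7 = h.
Latitude subsquare n = 13; +1 → 14 = o.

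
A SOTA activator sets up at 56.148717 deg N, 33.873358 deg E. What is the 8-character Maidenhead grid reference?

KO66wd45

Add 180° to longitude and 90° to latitude: 213.87336, 146.14872.
Field (20°×10°, letters A–R): lon ⌊213.87336/20⌋ = 10 → K; lat ⌊146.14872/10⌋ = 14 → O.
Square (2°×1°, digits 0–9): lon ⌊13.87336/2⌋ = 6; lat ⌊6.14872/1⌋ = 6.
Subsquare (5′×2.5′, letters a–x): lon ⌊1.87336/0.0833333⌋ = 22 → w; lat ⌊0.14872/0.0416667⌋ = 3 → d.
Extended square (30″×15″, digits 0–9): lon ⌊0.04002/0.00833333⌋ = 4; lat ⌊0.02372/0.00416667⌋ = 5.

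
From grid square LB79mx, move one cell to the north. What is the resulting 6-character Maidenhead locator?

LC70ma

Latitude subsquare x = 23; +1 → 24, wraps to 0 = a, carry into square.
Latitude square 9; +1 → 10, wraps to 0, carry into field.
Latitude field B = 1; +1 → 2 = C.
The longitude characters are unchanged.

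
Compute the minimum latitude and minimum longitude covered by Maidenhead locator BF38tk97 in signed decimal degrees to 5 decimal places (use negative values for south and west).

-31.55417, -152.34167

Field B=1, F=5: +1·20° lon, +5·10° lat → SW at lon -160°, lat -40°.
Square 3, 8: +3·2° lon, +8·1° lat → SW at lon -154°, lat -32°.
Subsquare t=19, k=10: +19·0.0833333° lon, +10·0.0416667° lat → SW at lon -152.417°, lat -31.5833°.
Extended square 9, 7: +9·0.00833333° lon, +7·0.00416667° lat → SW at lon -152.342°, lat -31.5542°.
latitude -31.55417, longitude -152.34167.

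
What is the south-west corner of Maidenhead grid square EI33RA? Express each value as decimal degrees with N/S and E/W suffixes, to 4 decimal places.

7.0000° S, 92.5833° W

Field E=4, I=8: +4·20° lon, +8·10° lat → SW at lon -100°, lat -10°.
Square 3, 3: +3·2° lon, +3·1° lat → SW at lon -94°, lat -7°.
Subsquare r=17, a=0: +17·0.0833333° lon, +0·0.0416667° lat → SW at lon -92.5833°, lat -7°.
latitude 7.0000° S, longitude 92.5833° W.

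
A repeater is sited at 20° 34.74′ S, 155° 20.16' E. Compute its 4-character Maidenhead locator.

Shift to the Maidenhead origin (180°W, 90°S): lon 335.34, lat 69.42.
Field: 335.34/20 → 16 → Q, 69.42/10 → 6 → G; chars QG.
Square: 15.34/2 → 7, 9.42/1 → 9; chars 79.

QG79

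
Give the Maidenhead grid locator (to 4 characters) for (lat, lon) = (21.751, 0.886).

JL01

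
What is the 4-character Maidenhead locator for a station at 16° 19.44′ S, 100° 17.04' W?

Shift to the Maidenhead origin (180°W, 90°S): lon 79.72, lat 73.68.
Field: 79.72/20 → 3 → D, 73.68/10 → 7 → H; chars DH.
Square: 19.72/2 → 9, 3.68/1 → 3; chars 93.

DH93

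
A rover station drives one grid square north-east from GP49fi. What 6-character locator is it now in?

GP49gj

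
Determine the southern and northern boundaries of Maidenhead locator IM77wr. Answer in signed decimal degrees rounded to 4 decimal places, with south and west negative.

Field I=8, M=12: +8·20° lon, +12·10° lat → SW at lon -20°, lat 30°.
Square 7, 7: +7·2° lon, +7·1° lat → SW at lon -6°, lat 37°.
Subsquare w=22, r=17: +22·0.0833333° lon, +17·0.0416667° lat → SW at lon -4.16667°, lat 37.7083°.
Cell spans 0.0833333° lon × 0.0416667° lat.
south 37.7083, north 37.7500.

37.7083, 37.7500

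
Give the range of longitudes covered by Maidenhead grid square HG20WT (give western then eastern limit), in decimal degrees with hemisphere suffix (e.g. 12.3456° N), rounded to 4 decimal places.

Field H=7, G=6: +7·20° lon, +6·10° lat → SW at lon -40°, lat -30°.
Square 2, 0: +2·2° lon, +0·1° lat → SW at lon -36°, lat -30°.
Subsquare w=22, t=19: +22·0.0833333° lon, +19·0.0416667° lat → SW at lon -34.1667°, lat -29.2083°.
Cell spans 0.0833333° lon × 0.0416667° lat.
west 34.1667° W, east 34.0833° W.

34.1667° W, 34.0833° W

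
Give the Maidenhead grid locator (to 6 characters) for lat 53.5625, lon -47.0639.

GO63ln

Add 180° to longitude and 90° to latitude: 132.9361, 143.5625.
Field: lon ⌊132.9361/20⌋ = 6 → G; lat ⌊143.5625/10⌋ = 14 → O.
Square: lon ⌊12.9361/2⌋ = 6; lat ⌊3.5625/1⌋ = 3.
Subsquare: lon ⌊0.9361/0.0833333⌋ = 11 → l; lat ⌊0.5625/0.0416667⌋ = 13 → n.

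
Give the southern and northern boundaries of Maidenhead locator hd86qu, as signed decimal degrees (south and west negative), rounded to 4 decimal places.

-53.1667, -53.1250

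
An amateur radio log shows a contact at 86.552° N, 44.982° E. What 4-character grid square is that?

Offset from 180°W / 90°S: lon 224.98°, lat 176.55°.
Field: 224.98/20 → 11 → L, 176.55/10 → 17 → R; chars LR.
Square: 4.98/2 → 2, 6.55/1 → 6; chars 26.

LR26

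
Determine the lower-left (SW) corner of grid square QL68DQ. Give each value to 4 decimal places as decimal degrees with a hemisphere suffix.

Field Q=16, L=11: +16·20° lon, +11·10° lat → SW at lon 140°, lat 20°.
Square 6, 8: +6·2° lon, +8·1° lat → SW at lon 152°, lat 28°.
Subsquare d=3, q=16: +3·0.0833333° lon, +16·0.0416667° lat → SW at lon 152.25°, lat 28.6667°.
latitude 28.6667° N, longitude 152.2500° E.

28.6667° N, 152.2500° E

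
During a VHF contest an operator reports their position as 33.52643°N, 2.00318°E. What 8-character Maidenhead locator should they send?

JM13am06

Add 180° to longitude and 90° to latitude: 182.00318, 123.52643.
Field: 182.00318/20 → 9 → J, 123.52643/10 → 12 → M; chars JM.
Square: 2.00318/2 → 1, 3.52643/1 → 3; chars 13.
Subsquare: 0.00318/0.0833333 → 0 → a, 0.52643/0.0416667 → 12 → m; chars am.
Extended square: 0.00318/0.00833333 → 0, 0.02643/0.00416667 → 6; chars 06.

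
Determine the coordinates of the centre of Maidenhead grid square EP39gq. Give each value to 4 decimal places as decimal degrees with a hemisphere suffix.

Field E=4, P=15: +4·20° lon, +15·10° lat → SW at lon -100°, lat 60°.
Square 3, 9: +3·2° lon, +9·1° lat → SW at lon -94°, lat 69°.
Subsquare g=6, q=16: +6·0.0833333° lon, +16·0.0416667° lat → SW at lon -93.5°, lat 69.6667°.
Cell spans 0.0833333° lon × 0.0416667° lat. Centre is SW corner plus half of each.
latitude 69.6875° N, longitude 93.4583° W.

69.6875° N, 93.4583° W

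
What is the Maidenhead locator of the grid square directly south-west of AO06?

Longitude square 0; −1 → -1, wraps to 9, carry into field.
Longitude field A = 0; −1 → -1, wraps to 17 = R, wrapping around the antimeridian.
Latitude square 6; −1 → 5.

RO95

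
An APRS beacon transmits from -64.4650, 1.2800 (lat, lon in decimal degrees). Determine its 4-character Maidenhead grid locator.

JC05

Offset from 180°W / 90°S: lon 181.28°, lat 25.53°.
Field: 181.28/20 → 9 → J, 25.53/10 → 2 → C; chars JC.
Square: 1.28/2 → 0, 5.53/1 → 5; chars 05.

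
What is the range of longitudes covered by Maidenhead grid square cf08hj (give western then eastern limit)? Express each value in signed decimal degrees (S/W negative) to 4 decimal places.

-139.4167, -139.3333

Field C=2, F=5: +2·20° lon, +5·10° lat → SW at lon -140°, lat -40°.
Square 0, 8: +0·2° lon, +8·1° lat → SW at lon -140°, lat -32°.
Subsquare h=7, j=9: +7·0.0833333° lon, +9·0.0416667° lat → SW at lon -139.417°, lat -31.625°.
Cell spans 0.0833333° lon × 0.0416667° lat.
west -139.4167, east -139.3333.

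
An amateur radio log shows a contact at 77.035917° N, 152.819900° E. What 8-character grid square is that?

Add 180° to longitude and 90° to latitude: 332.81990, 167.03592.
Field: lon ⌊332.81990/20⌋ = 16 → Q; lat ⌊167.03592/10⌋ = 16 → Q.
Square: lon ⌊12.81990/2⌋ = 6; lat ⌊7.03592/1⌋ = 7.
Subsquare: lon ⌊0.81990/0.0833333⌋ = 9 → j; lat ⌊0.03592/0.0416667⌋ = 0 → a.
Extended square: lon ⌊0.06990/0.00833333⌋ = 8; lat ⌊0.03592/0.00416667⌋ = 8.

QQ67ja88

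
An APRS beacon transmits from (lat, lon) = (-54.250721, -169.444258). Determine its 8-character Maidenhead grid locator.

Offset from 180°W / 90°S: lon 10.55574°, lat 35.74928°.
Field: lon ⌊10.55574/20⌋ = 0 → A; lat ⌊35.74928/10⌋ = 3 → D.
Square: lon ⌊10.55574/2⌋ = 5; lat ⌊5.74928/1⌋ = 5.
Subsquare: lon ⌊0.55574/0.0833333⌋ = 6 → g; lat ⌊0.74928/0.0416667⌋ = 17 → r.
Extended square: lon ⌊0.05574/0.00833333⌋ = 6; lat ⌊0.04095/0.00416667⌋ = 9.

AD55gr69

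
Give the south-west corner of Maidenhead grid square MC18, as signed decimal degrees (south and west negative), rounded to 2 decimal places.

Field M=12, C=2: +12·20° lon, +2·10° lat → SW at lon 60°, lat -70°.
Square 1, 8: +1·2° lon, +8·1° lat → SW at lon 62°, lat -62°.
latitude -62.00, longitude 62.00.

-62.00, 62.00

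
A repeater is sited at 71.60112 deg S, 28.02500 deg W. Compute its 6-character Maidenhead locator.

Shift to the Maidenhead origin (180°W, 90°S): lon 151.9750, lat 18.3989.
Field: lon ⌊151.9750/20⌋ = 7 → H; lat ⌊18.3989/10⌋ = 1 → B.
Square: lon ⌊11.9750/2⌋ = 5; lat ⌊8.3989/1⌋ = 8.
Subsquare: lon ⌊1.9750/0.0833333⌋ = 23 → x; lat ⌊0.3989/0.0416667⌋ = 9 → j.

HB58xj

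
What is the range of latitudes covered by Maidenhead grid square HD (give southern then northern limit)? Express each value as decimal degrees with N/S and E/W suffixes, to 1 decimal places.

60.0° S, 50.0° S

Field H=7, D=3: +7·20° lon, +3·10° lat → SW at lon -40°, lat -60°.
Cell spans 20° lon × 10° lat.
south 60.0° S, north 50.0° S.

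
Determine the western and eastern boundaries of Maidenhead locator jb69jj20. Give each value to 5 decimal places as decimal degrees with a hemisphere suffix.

12.76667° E, 12.77500° E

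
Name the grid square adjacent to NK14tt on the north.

NK14tu

Latitude subsquare t = 19; +1 → 20 = u.
The longitude characters are unchanged.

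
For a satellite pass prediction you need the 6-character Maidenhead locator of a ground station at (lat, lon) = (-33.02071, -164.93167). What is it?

Add 180° to longitude and 90° to latitude: 15.0683, 56.9793.
Field: lon ⌊15.0683/20⌋ = 0 → A; lat ⌊56.9793/10⌋ = 5 → F.
Square: lon ⌊15.0683/2⌋ = 7; lat ⌊6.9793/1⌋ = 6.
Subsquare: lon ⌊1.0683/0.0833333⌋ = 12 → m; lat ⌊0.9793/0.0416667⌋ = 23 → x.

AF76mx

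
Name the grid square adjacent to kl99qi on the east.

KL99ri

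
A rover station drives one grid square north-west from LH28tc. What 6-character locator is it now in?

Longitude subsquare t = 19; −1 → 18 = s.
Latitude subsquare c = 2; +1 → 3 = d.

LH28sd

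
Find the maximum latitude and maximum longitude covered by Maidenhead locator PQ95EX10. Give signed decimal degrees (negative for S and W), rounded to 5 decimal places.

Field P=15, Q=16: +15·20° lon, +16·10° lat → SW at lon 120°, lat 70°.
Square 9, 5: +9·2° lon, +5·1° lat → SW at lon 138°, lat 75°.
Subsquare e=4, x=23: +4·0.0833333° lon, +23·0.0416667° lat → SW at lon 138.333°, lat 75.9583°.
Extended square 1, 0: +1·0.00833333° lon, +0·0.00416667° lat → SW at lon 138.342°, lat 75.9583°.
Cell spans 0.00833333° lon × 0.00416667° lat. NE corner is SW corner plus one full cell.
latitude 75.96250, longitude 138.35000.

75.96250, 138.35000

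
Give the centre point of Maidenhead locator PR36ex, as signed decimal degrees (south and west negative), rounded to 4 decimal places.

Field P=15, R=17: +15·20° lon, +17·10° lat → SW at lon 120°, lat 80°.
Square 3, 6: +3·2° lon, +6·1° lat → SW at lon 126°, lat 86°.
Subsquare e=4, x=23: +4·0.0833333° lon, +23·0.0416667° lat → SW at lon 126.333°, lat 86.9583°.
Cell spans 0.0833333° lon × 0.0416667° lat. Centre is SW corner plus half of each.
latitude 86.9792, longitude 126.3750.

86.9792, 126.3750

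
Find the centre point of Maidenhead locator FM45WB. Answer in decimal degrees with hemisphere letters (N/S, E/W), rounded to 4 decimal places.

Field F=5, M=12: +5·20° lon, +12·10° lat → SW at lon -80°, lat 30°.
Square 4, 5: +4·2° lon, +5·1° lat → SW at lon -72°, lat 35°.
Subsquare w=22, b=1: +22·0.0833333° lon, +1·0.0416667° lat → SW at lon -70.1667°, lat 35.0417°.
Cell spans 0.0833333° lon × 0.0416667° lat. Centre is SW corner plus half of each.
latitude 35.0625° N, longitude 70.1250° W.

35.0625° N, 70.1250° W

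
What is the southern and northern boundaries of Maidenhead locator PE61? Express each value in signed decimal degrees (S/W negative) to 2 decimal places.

-49.00, -48.00

Field P=15, E=4: +15·20° lon, +4·10° lat → SW at lon 120°, lat -50°.
Square 6, 1: +6·2° lon, +1·1° lat → SW at lon 132°, lat -49°.
Cell spans 2° lon × 1° lat.
south -49.00, north -48.00.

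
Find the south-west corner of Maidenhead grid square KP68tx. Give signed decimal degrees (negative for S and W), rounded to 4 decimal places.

Field K=10, P=15: +10·20° lon, +15·10° lat → SW at lon 20°, lat 60°.
Square 6, 8: +6·2° lon, +8·1° lat → SW at lon 32°, lat 68°.
Subsquare t=19, x=23: +19·0.0833333° lon, +23·0.0416667° lat → SW at lon 33.5833°, lat 68.9583°.
latitude 68.9583, longitude 33.5833.

68.9583, 33.5833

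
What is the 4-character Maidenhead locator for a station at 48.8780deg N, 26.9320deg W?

HN68

Shift to the Maidenhead origin (180°W, 90°S): lon 153.07, lat 138.88.
Field (20°×10°, letters A–R): 153.07/20 → 7 → H, 138.88/10 → 13 → N; chars HN.
Square (2°×1°, digits 0–9): 13.07/2 → 6, 8.88/1 → 8; chars 68.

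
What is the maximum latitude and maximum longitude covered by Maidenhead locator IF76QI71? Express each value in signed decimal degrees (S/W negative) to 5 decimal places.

Field I=8, F=5: +8·20° lon, +5·10° lat → SW at lon -20°, lat -40°.
Square 7, 6: +7·2° lon, +6·1° lat → SW at lon -6°, lat -34°.
Subsquare q=16, i=8: +16·0.0833333° lon, +8·0.0416667° lat → SW at lon -4.66667°, lat -33.6667°.
Extended square 7, 1: +7·0.00833333° lon, +1·0.00416667° lat → SW at lon -4.60833°, lat -33.6625°.
Cell spans 0.00833333° lon × 0.00416667° lat. NE corner is SW corner plus one full cell.
latitude -33.65833, longitude -4.60000.

-33.65833, -4.60000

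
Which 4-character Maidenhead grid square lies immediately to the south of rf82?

Latitude square 2; −1 → 1.
The longitude characters are unchanged.

RF81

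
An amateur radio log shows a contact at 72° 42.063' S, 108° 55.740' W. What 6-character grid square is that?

DB57mh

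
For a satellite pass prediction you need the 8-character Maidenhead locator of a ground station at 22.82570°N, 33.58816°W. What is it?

HL32et98

Shift to the Maidenhead origin (180°W, 90°S): lon 146.41184, lat 112.82570.
Field (20°×10°, letters A–R): lon ⌊146.41184/20⌋ = 7 → H; lat ⌊112.82570/10⌋ = 11 → L.
Square (2°×1°, digits 0–9): lon ⌊6.41184/2⌋ = 3; lat ⌊2.82570/1⌋ = 2.
Subsquare (5′×2.5′, letters a–x): lon ⌊0.41184/0.0833333⌋ = 4 → e; lat ⌊0.82570/0.0416667⌋ = 19 → t.
Extended square (30″×15″, digits 0–9): lon ⌊0.07851/0.00833333⌋ = 9; lat ⌊0.03403/0.00416667⌋ = 8.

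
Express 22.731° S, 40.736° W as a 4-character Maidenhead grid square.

GG97

Add 180° to longitude and 90° to latitude: 139.26, 67.27.
Field: lon ⌊139.26/20⌋ = 6 → G; lat ⌊67.27/10⌋ = 6 → G.
Square: lon ⌊19.26/2⌋ = 9; lat ⌊7.27/1⌋ = 7.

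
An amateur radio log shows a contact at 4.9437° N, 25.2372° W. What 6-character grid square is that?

Shift to the Maidenhead origin (180°W, 90°S): lon 154.7628, lat 94.9437.
Field: lon ⌊154.7628/20⌋ = 7 → H; lat ⌊94.9437/10⌋ = 9 → J.
Square: lon ⌊14.7628/2⌋ = 7; lat ⌊4.9437/1⌋ = 4.
Subsquare: lon ⌊0.7628/0.0833333⌋ = 9 → j; lat ⌊0.9437/0.0416667⌋ = 22 → w.

HJ74jw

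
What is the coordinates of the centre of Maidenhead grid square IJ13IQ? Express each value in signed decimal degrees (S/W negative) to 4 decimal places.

3.6875, -17.2917

Field I=8, J=9: +8·20° lon, +9·10° lat → SW at lon -20°, lat 0°.
Square 1, 3: +1·2° lon, +3·1° lat → SW at lon -18°, lat 3°.
Subsquare i=8, q=16: +8·0.0833333° lon, +16·0.0416667° lat → SW at lon -17.3333°, lat 3.66667°.
Cell spans 0.0833333° lon × 0.0416667° lat. Centre is SW corner plus half of each.
latitude 3.6875, longitude -17.2917.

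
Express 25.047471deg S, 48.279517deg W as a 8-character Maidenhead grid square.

GG54uw68

Offset from 180°W / 90°S: lon 131.72048°, lat 64.95253°.
Field (20°×10°, letters A–R): 131.72048/20 → 6 → G, 64.95253/10 → 6 → G; chars GG.
Square (2°×1°, digits 0–9): 11.72048/2 → 5, 4.95253/1 → 4; chars 54.
Subsquare (5′×2.5′, letters a–x): 1.72048/0.0833333 → 20 → u, 0.95253/0.0416667 → 22 → w; chars uw.
Extended square (30″×15″, digits 0–9): 0.05382/0.00833333 → 6, 0.03586/0.00416667 → 8; chars 68.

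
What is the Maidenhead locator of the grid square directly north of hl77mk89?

Latitude extended square 9; +1 → 10, wraps to 0, carry into subsquare.
Latitude subsquare k = 10; +1 → 11 = l.
The longitude characters are unchanged.

HL77ml80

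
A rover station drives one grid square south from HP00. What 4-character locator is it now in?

Latitude square 0; −1 → -1, wraps to 9, carry into field.
Latitude field P = 15; −1 → 14 = O.
The longitude characters are unchanged.

HO09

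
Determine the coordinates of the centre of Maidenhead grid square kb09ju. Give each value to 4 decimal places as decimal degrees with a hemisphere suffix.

70.1458° S, 20.7917° E

Field K=10, B=1: +10·20° lon, +1·10° lat → SW at lon 20°, lat -80°.
Square 0, 9: +0·2° lon, +9·1° lat → SW at lon 20°, lat -71°.
Subsquare j=9, u=20: +9·0.0833333° lon, +20·0.0416667° lat → SW at lon 20.75°, lat -70.1667°.
Cell spans 0.0833333° lon × 0.0416667° lat. Centre is SW corner plus half of each.
latitude 70.1458° S, longitude 20.7917° E.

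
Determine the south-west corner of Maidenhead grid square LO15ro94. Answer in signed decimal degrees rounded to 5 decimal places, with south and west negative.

55.60000, 43.49167

Field L=11, O=14: +11·20° lon, +14·10° lat → SW at lon 40°, lat 50°.
Square 1, 5: +1·2° lon, +5·1° lat → SW at lon 42°, lat 55°.
Subsquare r=17, o=14: +17·0.0833333° lon, +14·0.0416667° lat → SW at lon 43.4167°, lat 55.5833°.
Extended square 9, 4: +9·0.00833333° lon, +4·0.00416667° lat → SW at lon 43.4917°, lat 55.6°.
latitude 55.60000, longitude 43.49167.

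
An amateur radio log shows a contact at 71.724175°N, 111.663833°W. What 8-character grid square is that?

DQ41er03

Offset from 180°W / 90°S: lon 68.33617°, lat 161.72418°.
Field: 68.33617/20 → 3 → D, 161.72418/10 → 16 → Q; chars DQ.
Square: 8.33617/2 → 4, 1.72418/1 → 1; chars 41.
Subsquare: 0.33617/0.0833333 → 4 → e, 0.72418/0.0416667 → 17 → r; chars er.
Extended square: 0.00283/0.00833333 → 0, 0.01584/0.00416667 → 3; chars 03.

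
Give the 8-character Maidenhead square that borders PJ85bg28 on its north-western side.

PJ85bg19

Longitude extended square 2; −1 → 1.
Latitude extended square 8; +1 → 9.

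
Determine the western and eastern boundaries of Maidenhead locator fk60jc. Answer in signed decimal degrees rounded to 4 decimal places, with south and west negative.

Field F=5, K=10: +5·20° lon, +10·10° lat → SW at lon -80°, lat 10°.
Square 6, 0: +6·2° lon, +0·1° lat → SW at lon -68°, lat 10°.
Subsquare j=9, c=2: +9·0.0833333° lon, +2·0.0416667° lat → SW at lon -67.25°, lat 10.0833°.
Cell spans 0.0833333° lon × 0.0416667° lat.
west -67.2500, east -67.1667.

-67.2500, -67.1667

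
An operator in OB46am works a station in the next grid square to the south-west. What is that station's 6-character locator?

OB36xl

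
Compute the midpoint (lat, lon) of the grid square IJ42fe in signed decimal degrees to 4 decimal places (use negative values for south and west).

2.1875, -11.5417

Field I=8, J=9: +8·20° lon, +9·10° lat → SW at lon -20°, lat 0°.
Square 4, 2: +4·2° lon, +2·1° lat → SW at lon -12°, lat 2°.
Subsquare f=5, e=4: +5·0.0833333° lon, +4·0.0416667° lat → SW at lon -11.5833°, lat 2.16667°.
Cell spans 0.0833333° lon × 0.0416667° lat. Centre is SW corner plus half of each.
latitude 2.1875, longitude -11.5417.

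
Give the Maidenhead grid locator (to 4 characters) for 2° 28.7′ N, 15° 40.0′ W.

IJ22

Offset from 180°W / 90°S: lon 164.33°, lat 92.48°.
Field: 164.33/20 → 8 → I, 92.48/10 → 9 → J; chars IJ.
Square: 4.33/2 → 2, 2.48/1 → 2; chars 22.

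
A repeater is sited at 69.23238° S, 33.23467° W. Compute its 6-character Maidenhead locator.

HC30js

Offset from 180°W / 90°S: lon 146.7653°, lat 20.7676°.
Field (20°×10°, letters A–R): lon ⌊146.7653/20⌋ = 7 → H; lat ⌊20.7676/10⌋ = 2 → C.
Square (2°×1°, digits 0–9): lon ⌊6.7653/2⌋ = 3; lat ⌊0.7676/1⌋ = 0.
Subsquare (5′×2.5′, letters a–x): lon ⌊0.7653/0.0833333⌋ = 9 → j; lat ⌊0.7676/0.0416667⌋ = 18 → s.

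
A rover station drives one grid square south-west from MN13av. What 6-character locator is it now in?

Longitude subsquare a = 0; −1 → -1, wraps to 23 = x, carry into square.
Longitude square 1; −1 → 0.
Latitude subsquare v = 21; −1 → 20 = u.

MN03xu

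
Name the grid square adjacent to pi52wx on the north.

PI53wa

Latitude subsquare x = 23; +1 → 24, wraps to 0 = a, carry into square.
Latitude square 2; +1 → 3.
The longitude characters are unchanged.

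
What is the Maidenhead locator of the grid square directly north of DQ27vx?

DQ28va

Latitude subsquare x = 23; +1 → 24, wraps to 0 = a, carry into square.
Latitude square 7; +1 → 8.
The longitude characters are unchanged.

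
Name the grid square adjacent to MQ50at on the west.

MQ40xt

Longitude subsquare a = 0; −1 → -1, wraps to 23 = x, carry into square.
Longitude square 5; −1 → 4.
The latitude characters are unchanged.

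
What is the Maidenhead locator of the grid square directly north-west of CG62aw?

Longitude subsquare a = 0; −1 → -1, wraps to 23 = x, carry into square.
Longitude square 6; −1 → 5.
Latitude subsquare w = 22; +1 → 23 = x.

CG52xx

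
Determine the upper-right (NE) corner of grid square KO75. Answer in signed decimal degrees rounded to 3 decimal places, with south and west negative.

56.000, 36.000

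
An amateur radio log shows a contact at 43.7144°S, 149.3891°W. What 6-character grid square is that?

BE56hg

Add 180° to longitude and 90° to latitude: 30.6109, 46.2856.
Field (20°×10°, letters A–R): lon ⌊30.6109/20⌋ = 1 → B; lat ⌊46.2856/10⌋ = 4 → E.
Square (2°×1°, digits 0–9): lon ⌊10.6109/2⌋ = 5; lat ⌊6.2856/1⌋ = 6.
Subsquare (5′×2.5′, letters a–x): lon ⌊0.6109/0.0833333⌋ = 7 → h; lat ⌊0.2856/0.0416667⌋ = 6 → g.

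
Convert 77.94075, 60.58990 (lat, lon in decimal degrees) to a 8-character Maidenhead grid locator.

Offset from 180°W / 90°S: lon 240.58990°, lat 167.94075°.
Field: lon ⌊240.58990/20⌋ = 12 → M; lat ⌊167.94075/10⌋ = 16 → Q.
Square: lon ⌊0.58990/2⌋ = 0; lat ⌊7.94075/1⌋ = 7.
Subsquare: lon ⌊0.58990/0.0833333⌋ = 7 → h; lat ⌊0.94075/0.0416667⌋ = 22 → w.
Extended square: lon ⌊0.00657/0.00833333⌋ = 0; lat ⌊0.02408/0.00416667⌋ = 5.

MQ07hw05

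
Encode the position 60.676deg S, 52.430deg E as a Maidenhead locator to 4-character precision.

LC69

Shift to the Maidenhead origin (180°W, 90°S): lon 232.43, lat 29.32.
Field: lon ⌊232.43/20⌋ = 11 → L; lat ⌊29.32/10⌋ = 2 → C.
Square: lon ⌊12.43/2⌋ = 6; lat ⌊9.32/1⌋ = 9.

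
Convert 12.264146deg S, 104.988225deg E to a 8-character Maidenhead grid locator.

OH27lr86

Shift to the Maidenhead origin (180°W, 90°S): lon 284.98822, lat 77.73585.
Field: lon ⌊284.98822/20⌋ = 14 → O; lat ⌊77.73585/10⌋ = 7 → H.
Square: lon ⌊4.98822/2⌋ = 2; lat ⌊7.73585/1⌋ = 7.
Subsquare: lon ⌊0.98822/0.0833333⌋ = 11 → l; lat ⌊0.73585/0.0416667⌋ = 17 → r.
Extended square: lon ⌊0.07156/0.00833333⌋ = 8; lat ⌊0.02752/0.00416667⌋ = 6.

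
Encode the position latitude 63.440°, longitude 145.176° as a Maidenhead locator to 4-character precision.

Shift to the Maidenhead origin (180°W, 90°S): lon 325.18, lat 153.44.
Field (20°×10°, letters A–R): lon ⌊325.18/20⌋ = 16 → Q; lat ⌊153.44/10⌋ = 15 → P.
Square (2°×1°, digits 0–9): lon ⌊5.18/2⌋ = 2; lat ⌊3.44/1⌋ = 3.

QP23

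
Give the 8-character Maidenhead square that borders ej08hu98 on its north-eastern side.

EJ08iu09

Longitude extended square 9; +1 → 10, wraps to 0, carry into subsquare.
Longitude subsquare h = 7; +1 → 8 = i.
Latitude extended square 8; +1 → 9.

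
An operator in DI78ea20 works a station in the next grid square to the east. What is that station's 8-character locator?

DI78ea30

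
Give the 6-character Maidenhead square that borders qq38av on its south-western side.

Longitude subsquare a = 0; −1 → -1, wraps to 23 = x, carry into square.
Longitude square 3; −1 → 2.
Latitude subsquare v = 21; −1 → 20 = u.

QQ28xu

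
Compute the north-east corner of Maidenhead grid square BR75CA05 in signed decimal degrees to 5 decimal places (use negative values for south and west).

85.02500, -145.82500

Field B=1, R=17: +1·20° lon, +17·10° lat → SW at lon -160°, lat 80°.
Square 7, 5: +7·2° lon, +5·1° lat → SW at lon -146°, lat 85°.
Subsquare c=2, a=0: +2·0.0833333° lon, +0·0.0416667° lat → SW at lon -145.833°, lat 85°.
Extended square 0, 5: +0·0.00833333° lon, +5·0.00416667° lat → SW at lon -145.833°, lat 85.0208°.
Cell spans 0.00833333° lon × 0.00416667° lat. NE corner is SW corner plus one full cell.
latitude 85.02500, longitude -145.82500.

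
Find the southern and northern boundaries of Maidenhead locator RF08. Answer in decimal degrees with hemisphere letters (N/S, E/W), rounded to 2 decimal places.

32.00° S, 31.00° S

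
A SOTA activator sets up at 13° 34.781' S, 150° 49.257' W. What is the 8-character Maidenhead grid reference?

BH46ok10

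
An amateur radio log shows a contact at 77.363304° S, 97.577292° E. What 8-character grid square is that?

NB82sp92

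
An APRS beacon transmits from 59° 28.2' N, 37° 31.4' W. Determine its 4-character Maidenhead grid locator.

HO19

Shift to the Maidenhead origin (180°W, 90°S): lon 142.48, lat 149.47.
Field: lon ⌊142.48/20⌋ = 7 → H; lat ⌊149.47/10⌋ = 14 → O.
Square: lon ⌊2.48/2⌋ = 1; lat ⌊9.47/1⌋ = 9.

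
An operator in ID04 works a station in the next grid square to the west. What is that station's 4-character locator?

Longitude square 0; −1 → -1, wraps to 9, carry into field.
Longitude field I = 8; −1 → 7 = H.
The latitude characters are unchanged.

HD94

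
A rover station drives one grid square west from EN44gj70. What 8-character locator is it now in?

EN44gj60

Longitude extended square 7; −1 → 6.
The latitude characters are unchanged.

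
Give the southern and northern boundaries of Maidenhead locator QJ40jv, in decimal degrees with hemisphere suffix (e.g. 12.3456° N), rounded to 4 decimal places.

0.8750° N, 0.9167° N

Field Q=16, J=9: +16·20° lon, +9·10° lat → SW at lon 140°, lat 0°.
Square 4, 0: +4·2° lon, +0·1° lat → SW at lon 148°, lat 0°.
Subsquare j=9, v=21: +9·0.0833333° lon, +21·0.0416667° lat → SW at lon 148.75°, lat 0.875°.
Cell spans 0.0833333° lon × 0.0416667° lat.
south 0.8750° N, north 0.9167° N.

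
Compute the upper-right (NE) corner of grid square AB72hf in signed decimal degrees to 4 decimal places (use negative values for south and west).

-77.7500, -165.3333

Field A=0, B=1: +0·20° lon, +1·10° lat → SW at lon -180°, lat -80°.
Square 7, 2: +7·2° lon, +2·1° lat → SW at lon -166°, lat -78°.
Subsquare h=7, f=5: +7·0.0833333° lon, +5·0.0416667° lat → SW at lon -165.417°, lat -77.7917°.
Cell spans 0.0833333° lon × 0.0416667° lat. NE corner is SW corner plus one full cell.
latitude -77.7500, longitude -165.3333.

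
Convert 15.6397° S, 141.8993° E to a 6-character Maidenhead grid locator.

Shift to the Maidenhead origin (180°W, 90°S): lon 321.8993, lat 74.3603.
Field (20°×10°, letters A–R): lon ⌊321.8993/20⌋ = 16 → Q; lat ⌊74.3603/10⌋ = 7 → H.
Square (2°×1°, digits 0–9): lon ⌊1.8993/2⌋ = 0; lat ⌊4.3603/1⌋ = 4.
Subsquare (5′×2.5′, letters a–x): lon ⌊1.8993/0.0833333⌋ = 22 → w; lat ⌊0.3603/0.0416667⌋ = 8 → i.

QH04wi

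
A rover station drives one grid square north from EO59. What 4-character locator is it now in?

EP50

Latitude square 9; +1 → 10, wraps to 0, carry into field.
Latitude field O = 14; +1 → 15 = P.
The longitude characters are unchanged.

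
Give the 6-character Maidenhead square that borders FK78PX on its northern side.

FK79pa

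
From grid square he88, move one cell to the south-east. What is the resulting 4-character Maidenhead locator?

Longitude square 8; +1 → 9.
Latitude square 8; −1 → 7.

HE97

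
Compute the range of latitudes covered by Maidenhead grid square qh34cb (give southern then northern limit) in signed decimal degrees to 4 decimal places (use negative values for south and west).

-15.9583, -15.9167

Field Q=16, H=7: +16·20° lon, +7·10° lat → SW at lon 140°, lat -20°.
Square 3, 4: +3·2° lon, +4·1° lat → SW at lon 146°, lat -16°.
Subsquare c=2, b=1: +2·0.0833333° lon, +1·0.0416667° lat → SW at lon 146.167°, lat -15.9583°.
Cell spans 0.0833333° lon × 0.0416667° lat.
south -15.9583, north -15.9167.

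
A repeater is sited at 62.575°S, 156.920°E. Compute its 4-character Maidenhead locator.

QC87

Shift to the Maidenhead origin (180°W, 90°S): lon 336.92, lat 27.42.
Field (20°×10°, letters A–R): 336.92/20 → 16 → Q, 27.42/10 → 2 → C; chars QC.
Square (2°×1°, digits 0–9): 16.92/2 → 8, 7.42/1 → 7; chars 87.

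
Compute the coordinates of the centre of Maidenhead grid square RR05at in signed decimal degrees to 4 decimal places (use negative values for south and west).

85.8125, 160.0417

Field R=17, R=17: +17·20° lon, +17·10° lat → SW at lon 160°, lat 80°.
Square 0, 5: +0·2° lon, +5·1° lat → SW at lon 160°, lat 85°.
Subsquare a=0, t=19: +0·0.0833333° lon, +19·0.0416667° lat → SW at lon 160°, lat 85.7917°.
Cell spans 0.0833333° lon × 0.0416667° lat. Centre is SW corner plus half of each.
latitude 85.8125, longitude 160.0417.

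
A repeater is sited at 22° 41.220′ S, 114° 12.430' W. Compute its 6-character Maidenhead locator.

DG27vh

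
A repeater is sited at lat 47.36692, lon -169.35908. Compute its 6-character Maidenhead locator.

AN57hi

Offset from 180°W / 90°S: lon 10.6409°, lat 137.3669°.
Field: 10.6409/20 → 0 → A, 137.3669/10 → 13 → N; chars AN.
Square: 10.6409/2 → 5, 7.3669/1 → 7; chars 57.
Subsquare: 0.6409/0.0833333 → 7 → h, 0.3669/0.0416667 → 8 → i; chars hi.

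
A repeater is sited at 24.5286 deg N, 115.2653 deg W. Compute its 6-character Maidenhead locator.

Add 180° to longitude and 90° to latitude: 64.7347, 114.5286.
Field: lon ⌊64.7347/20⌋ = 3 → D; lat ⌊114.5286/10⌋ = 11 → L.
Square: lon ⌊4.7347/2⌋ = 2; lat ⌊4.5286/1⌋ = 4.
Subsquare: lon ⌊0.7347/0.0833333⌋ = 8 → i; lat ⌊0.5286/0.0416667⌋ = 12 → m.

DL24im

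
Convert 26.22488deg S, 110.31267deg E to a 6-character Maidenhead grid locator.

Shift to the Maidenhead origin (180°W, 90°S): lon 290.3127, lat 63.7751.
Field: lon ⌊290.3127/20⌋ = 14 → O; lat ⌊63.7751/10⌋ = 6 → G.
Square: lon ⌊10.3127/2⌋ = 5; lat ⌊3.7751/1⌋ = 3.
Subsquare: lon ⌊0.3127/0.0833333⌋ = 3 → d; lat ⌊0.7751/0.0416667⌋ = 18 → s.

OG53ds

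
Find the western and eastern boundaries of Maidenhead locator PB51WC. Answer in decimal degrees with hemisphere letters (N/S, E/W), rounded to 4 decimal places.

131.8333° E, 131.9167° E

Field P=15, B=1: +15·20° lon, +1·10° lat → SW at lon 120°, lat -80°.
Square 5, 1: +5·2° lon, +1·1° lat → SW at lon 130°, lat -79°.
Subsquare w=22, c=2: +22·0.0833333° lon, +2·0.0416667° lat → SW at lon 131.833°, lat -78.9167°.
Cell spans 0.0833333° lon × 0.0416667° lat.
west 131.8333° E, east 131.9167° E.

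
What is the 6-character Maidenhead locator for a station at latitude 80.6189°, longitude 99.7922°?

Shift to the Maidenhead origin (180°W, 90°S): lon 279.7922, lat 170.6189.
Field: 279.7922/20 → 13 → N, 170.6189/10 → 17 → R; chars NR.
Square: 19.7922/2 → 9, 0.6189/1 → 0; chars 90.
Subsquare: 1.7922/0.0833333 → 21 → v, 0.6189/0.0416667 → 14 → o; chars vo.

NR90vo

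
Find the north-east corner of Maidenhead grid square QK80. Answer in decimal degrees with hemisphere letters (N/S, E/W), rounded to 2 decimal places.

11.00° N, 158.00° E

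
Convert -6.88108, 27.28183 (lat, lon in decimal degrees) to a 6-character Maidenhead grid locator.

Shift to the Maidenhead origin (180°W, 90°S): lon 207.2818, lat 83.1189.
Field: 207.2818/20 → 10 → K, 83.1189/10 → 8 → I; chars KI.
Square: 7.2818/2 → 3, 3.1189/1 → 3; chars 33.
Subsquare: 1.2818/0.0833333 → 15 → p, 0.1189/0.0416667 → 2 → c; chars pc.

KI33pc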